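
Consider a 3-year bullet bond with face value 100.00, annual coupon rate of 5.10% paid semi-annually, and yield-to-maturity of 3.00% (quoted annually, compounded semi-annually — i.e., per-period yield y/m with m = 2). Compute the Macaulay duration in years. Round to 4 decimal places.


Answer: Macaulay duration = 2.8257 years

Derivation:
Coupon per period c = face * coupon_rate / m = 2.550000
Periods per year m = 2; per-period yield y/m = 0.015000
Number of cashflows N = 6
Cashflows (t years, CF_t, discount factor 1/(1+y/m)^(m*t), PV):
  t = 0.5000: CF_t = 2.550000, DF = 0.985222, PV = 2.512315
  t = 1.0000: CF_t = 2.550000, DF = 0.970662, PV = 2.475187
  t = 1.5000: CF_t = 2.550000, DF = 0.956317, PV = 2.438608
  t = 2.0000: CF_t = 2.550000, DF = 0.942184, PV = 2.402570
  t = 2.5000: CF_t = 2.550000, DF = 0.928260, PV = 2.367064
  t = 3.0000: CF_t = 102.550000, DF = 0.914542, PV = 93.786302
Price P = sum_t PV_t = 105.982047
Macaulay numerator sum_t t * PV_t:
  t * PV_t at t = 0.5000: 1.256158
  t * PV_t at t = 1.0000: 2.475187
  t * PV_t at t = 1.5000: 3.657913
  t * PV_t at t = 2.0000: 4.805140
  t * PV_t at t = 2.5000: 5.917660
  t * PV_t at t = 3.0000: 281.358906
Macaulay duration D = (sum_t t * PV_t) / P = 299.470962 / 105.982047 = 2.825676


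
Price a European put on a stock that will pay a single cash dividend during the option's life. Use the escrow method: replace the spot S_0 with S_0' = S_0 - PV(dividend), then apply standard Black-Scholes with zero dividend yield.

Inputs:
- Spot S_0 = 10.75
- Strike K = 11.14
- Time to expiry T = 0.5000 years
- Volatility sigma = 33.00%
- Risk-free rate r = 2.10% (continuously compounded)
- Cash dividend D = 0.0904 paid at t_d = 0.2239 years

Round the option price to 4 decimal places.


Answer: Price = 1.1991

Derivation:
PV(D) = D * exp(-r * t_d) = 0.0904 * 0.99530914 = 0.08997595
S_0' = S_0 - PV(D) = 10.7500 - 0.08997595 = 10.66002405
d1 = (ln(S_0'/K) + (r + sigma^2/2)*T) / (sigma*sqrt(T)) = -0.02706959
d2 = d1 - sigma*sqrt(T) = -0.26041483
exp(-rT) = 0.98955493
N(-d1) = 0.51079788; N(-d2) = 0.60272810
P = K * exp(-rT) * N(-d2) - S_0' * N(-d1) = 11.1400 * 0.98955493 * 0.60272810 - 10.66002405 * 0.51079788 = 1.1991


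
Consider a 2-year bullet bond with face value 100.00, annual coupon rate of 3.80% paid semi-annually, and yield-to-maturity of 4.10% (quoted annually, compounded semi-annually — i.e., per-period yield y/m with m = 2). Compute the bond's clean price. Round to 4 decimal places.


Coupon per period c = face * coupon_rate / m = 1.900000
Periods per year m = 2; per-period yield y/m = 0.020500
Number of cashflows N = 4
Cashflows (t years, CF_t, discount factor 1/(1+y/m)^(m*t), PV):
  t = 0.5000: CF_t = 1.900000, DF = 0.979912, PV = 1.861832
  t = 1.0000: CF_t = 1.900000, DF = 0.960227, PV = 1.824432
  t = 1.5000: CF_t = 1.900000, DF = 0.940938, PV = 1.787782
  t = 2.0000: CF_t = 101.900000, DF = 0.922036, PV = 93.955487
Price P = sum_t PV_t = 99.429533

Answer: Price = 99.4295


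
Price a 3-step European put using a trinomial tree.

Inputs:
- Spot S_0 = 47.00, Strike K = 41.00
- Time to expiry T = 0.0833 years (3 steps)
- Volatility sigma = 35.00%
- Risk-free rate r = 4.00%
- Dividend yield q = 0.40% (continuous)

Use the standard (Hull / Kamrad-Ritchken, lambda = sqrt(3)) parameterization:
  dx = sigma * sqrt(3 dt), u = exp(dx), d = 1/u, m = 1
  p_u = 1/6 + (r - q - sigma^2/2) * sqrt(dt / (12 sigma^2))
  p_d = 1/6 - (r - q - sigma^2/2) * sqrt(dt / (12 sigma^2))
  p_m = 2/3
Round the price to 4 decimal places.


Answer: Price = V(0,0) = 0.1808

Derivation:
dt = T/N = 0.027767; dx = sigma*sqrt(3*dt) = 0.101016
u = exp(dx) = 1.106294; d = 1/u = 0.903918
p_u = 0.163196, p_m = 0.666667, p_d = 0.170137
Discount per step: exp(-r*dt) = 0.998890
Stock lattice S(k, j) with j the centered position index:
  k=0: S(0,+0) = 47.0000
  k=1: S(1,-1) = 42.4842; S(1,+0) = 47.0000; S(1,+1) = 51.9958
  k=2: S(2,-2) = 38.4022; S(2,-1) = 42.4842; S(2,+0) = 47.0000; S(2,+1) = 51.9958; S(2,+2) = 57.5227
  k=3: S(3,-3) = 34.7125; S(3,-2) = 38.4022; S(3,-1) = 42.4842; S(3,+0) = 47.0000; S(3,+1) = 51.9958; S(3,+2) = 57.5227; S(3,+3) = 63.6371
Terminal payoffs V(N, j) = max(K - S_T, 0):
  V(3,-3) = 6.287518; V(3,-2) = 2.597774; V(3,-1) = 0.000000; V(3,+0) = 0.000000; V(3,+1) = 0.000000; V(3,+2) = 0.000000; V(3,+3) = 0.000000
Backward induction: V(k, j) = exp(-r*dt) * [p_u * V(k+1, j+1) + p_m * V(k+1, j) + p_d * V(k+1, j-1)]
  V(2,-2) = exp(-r*dt) * [p_u*0.000000 + p_m*2.597774 + p_d*6.287518] = 2.798479
  V(2,-1) = exp(-r*dt) * [p_u*0.000000 + p_m*0.000000 + p_d*2.597774] = 0.441487
  V(2,+0) = exp(-r*dt) * [p_u*0.000000 + p_m*0.000000 + p_d*0.000000] = 0.000000
  V(2,+1) = exp(-r*dt) * [p_u*0.000000 + p_m*0.000000 + p_d*0.000000] = 0.000000
  V(2,+2) = exp(-r*dt) * [p_u*0.000000 + p_m*0.000000 + p_d*0.000000] = 0.000000
  V(1,-1) = exp(-r*dt) * [p_u*0.000000 + p_m*0.441487 + p_d*2.798479] = 0.769594
  V(1,+0) = exp(-r*dt) * [p_u*0.000000 + p_m*0.000000 + p_d*0.441487] = 0.075030
  V(1,+1) = exp(-r*dt) * [p_u*0.000000 + p_m*0.000000 + p_d*0.000000] = 0.000000
  V(0,+0) = exp(-r*dt) * [p_u*0.000000 + p_m*0.075030 + p_d*0.769594] = 0.180755


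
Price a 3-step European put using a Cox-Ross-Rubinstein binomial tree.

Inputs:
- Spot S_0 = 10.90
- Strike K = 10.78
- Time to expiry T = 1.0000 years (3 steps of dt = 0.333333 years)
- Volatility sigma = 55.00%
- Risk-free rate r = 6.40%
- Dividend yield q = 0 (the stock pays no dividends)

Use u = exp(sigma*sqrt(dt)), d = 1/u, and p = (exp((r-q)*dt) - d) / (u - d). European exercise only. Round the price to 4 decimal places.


dt = T/N = 0.333333
u = exp(sigma*sqrt(dt)) = 1.373748; d = 1/u = 0.727936
p = (exp((r-q)*dt) - d) / (u - d) = 0.454663
Discount per step: exp(-r*dt) = 0.978893
Stock lattice S(k, i) with i counting down-moves:
  k=0: S(0,0) = 10.9000
  k=1: S(1,0) = 14.9739; S(1,1) = 7.9345
  k=2: S(2,0) = 20.5703; S(2,1) = 10.9000; S(2,2) = 5.7758
  k=3: S(3,0) = 28.2584; S(3,1) = 14.9739; S(3,2) = 7.9345; S(3,3) = 4.2044
Terminal payoffs V(N, i) = max(K - S_T, 0):
  V(3,0) = 0.000000; V(3,1) = 0.000000; V(3,2) = 2.845502; V(3,3) = 6.575586
Backward induction: V(k, i) = exp(-r*dt) * [p * V(k+1, i) + (1-p) * V(k+1, i+1)].
  V(2,0) = exp(-r*dt) * [p*0.000000 + (1-p)*0.000000] = 0.000000
  V(2,1) = exp(-r*dt) * [p*0.000000 + (1-p)*2.845502] = 1.519004
  V(2,2) = exp(-r*dt) * [p*2.845502 + (1-p)*6.575586] = 4.776658
  V(1,0) = exp(-r*dt) * [p*0.000000 + (1-p)*1.519004] = 0.810884
  V(1,1) = exp(-r*dt) * [p*1.519004 + (1-p)*4.776658] = 3.225964
  V(0,0) = exp(-r*dt) * [p*0.810884 + (1-p)*3.225964] = 2.083002

Answer: Price = V(0,0) = 2.0830


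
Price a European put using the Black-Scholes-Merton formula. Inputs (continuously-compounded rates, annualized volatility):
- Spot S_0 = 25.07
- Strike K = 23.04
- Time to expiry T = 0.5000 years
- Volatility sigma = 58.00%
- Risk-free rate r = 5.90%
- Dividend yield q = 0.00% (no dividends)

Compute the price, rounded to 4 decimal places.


Answer: Price = 2.6496

Derivation:
d1 = (ln(S/K) + (r - q + 0.5*sigma^2) * T) / (sigma * sqrt(T)) = 0.48288097
d2 = d1 - sigma * sqrt(T) = 0.07275904
exp(-rT) = 0.97093088; exp(-qT) = 1.00000000
P = K * exp(-rT) * N(-d2) - S_0 * exp(-qT) * N(-d1)
N(-d1) = 0.31459013; N(-d2) = 0.47099893
P = 23.0400 * 0.97093088 * 0.47099893 - 25.0700 * 1.00000000 * 0.31459013 = 2.6496


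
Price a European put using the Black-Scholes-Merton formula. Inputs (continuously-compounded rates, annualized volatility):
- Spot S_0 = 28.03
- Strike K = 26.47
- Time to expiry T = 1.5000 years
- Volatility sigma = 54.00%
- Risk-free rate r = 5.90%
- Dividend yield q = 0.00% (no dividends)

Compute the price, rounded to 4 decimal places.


Answer: Price = 5.0270

Derivation:
d1 = (ln(S/K) + (r - q + 0.5*sigma^2) * T) / (sigma * sqrt(T)) = 0.55107977
d2 = d1 - sigma * sqrt(T) = -0.11028246
exp(-rT) = 0.91530311; exp(-qT) = 1.00000000
P = K * exp(-rT) * N(-d2) - S_0 * exp(-qT) * N(-d1)
N(-d1) = 0.29078949; N(-d2) = 0.54390731
P = 26.4700 * 0.91530311 * 0.54390731 - 28.0300 * 1.00000000 * 0.29078949 = 5.0270


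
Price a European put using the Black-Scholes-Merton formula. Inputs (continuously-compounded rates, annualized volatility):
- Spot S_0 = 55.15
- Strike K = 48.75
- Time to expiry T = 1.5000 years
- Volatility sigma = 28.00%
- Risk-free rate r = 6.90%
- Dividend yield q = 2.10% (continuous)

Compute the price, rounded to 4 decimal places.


d1 = (ln(S/K) + (r - q + 0.5*sigma^2) * T) / (sigma * sqrt(T)) = 0.74112096
d2 = d1 - sigma * sqrt(T) = 0.39819240
exp(-rT) = 0.90167602; exp(-qT) = 0.96899096
P = K * exp(-rT) * N(-d2) - S_0 * exp(-qT) * N(-d1)
N(-d1) = 0.22931005; N(-d2) = 0.34524418
P = 48.7500 * 0.90167602 * 0.34524418 - 55.1500 * 0.96899096 * 0.22931005 = 2.9215

Answer: Price = 2.9215


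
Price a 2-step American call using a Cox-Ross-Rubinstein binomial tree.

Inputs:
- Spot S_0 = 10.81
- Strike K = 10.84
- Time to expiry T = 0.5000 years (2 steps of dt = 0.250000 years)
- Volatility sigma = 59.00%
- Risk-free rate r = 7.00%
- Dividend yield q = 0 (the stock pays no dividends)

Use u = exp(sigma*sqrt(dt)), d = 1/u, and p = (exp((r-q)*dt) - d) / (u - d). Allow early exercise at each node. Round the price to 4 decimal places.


dt = T/N = 0.250000
u = exp(sigma*sqrt(dt)) = 1.343126; d = 1/u = 0.744532
p = (exp((r-q)*dt) - d) / (u - d) = 0.456273
Discount per step: exp(-r*dt) = 0.982652
Stock lattice S(k, i) with i counting down-moves:
  k=0: S(0,0) = 10.8100
  k=1: S(1,0) = 14.5192; S(1,1) = 8.0484
  k=2: S(2,0) = 19.5011; S(2,1) = 10.8100; S(2,2) = 5.9923
Terminal payoffs V(N, i) = max(S_T - K, 0):
  V(2,0) = 8.661115; V(2,1) = 0.000000; V(2,2) = 0.000000
Backward induction: V(k, i) = exp(-r*dt) * [p * V(k+1, i) + (1-p) * V(k+1, i+1)]; then take max(V_cont, immediate exercise) for American.
  V(1,0) = exp(-r*dt) * [p*8.661115 + (1-p)*0.000000] = 3.883275; exercise = 3.679196; V(1,0) = max -> 3.883275
  V(1,1) = exp(-r*dt) * [p*0.000000 + (1-p)*0.000000] = 0.000000; exercise = 0.000000; V(1,1) = max -> 0.000000
  V(0,0) = exp(-r*dt) * [p*3.883275 + (1-p)*0.000000] = 1.741095; exercise = 0.000000; V(0,0) = max -> 1.741095

Answer: Price = V(0,0) = 1.7411


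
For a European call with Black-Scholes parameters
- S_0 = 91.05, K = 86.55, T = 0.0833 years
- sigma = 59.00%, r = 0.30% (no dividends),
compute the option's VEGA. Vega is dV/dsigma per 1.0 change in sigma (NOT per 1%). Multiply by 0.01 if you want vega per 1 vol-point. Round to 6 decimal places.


Answer: Vega = 9.737515

Derivation:
d1 = 0.3842679802; d2 = 0.2139837179
phi(d1) = 0.3705490429; exp(-qT) = 1.0000000000; exp(-rT) = 0.9997501312
Vega = S * exp(-qT) * phi(d1) * sqrt(T) = 91.0500 * 1.0000000000 * 0.3705490429 * 0.2886173938 = 9.737515


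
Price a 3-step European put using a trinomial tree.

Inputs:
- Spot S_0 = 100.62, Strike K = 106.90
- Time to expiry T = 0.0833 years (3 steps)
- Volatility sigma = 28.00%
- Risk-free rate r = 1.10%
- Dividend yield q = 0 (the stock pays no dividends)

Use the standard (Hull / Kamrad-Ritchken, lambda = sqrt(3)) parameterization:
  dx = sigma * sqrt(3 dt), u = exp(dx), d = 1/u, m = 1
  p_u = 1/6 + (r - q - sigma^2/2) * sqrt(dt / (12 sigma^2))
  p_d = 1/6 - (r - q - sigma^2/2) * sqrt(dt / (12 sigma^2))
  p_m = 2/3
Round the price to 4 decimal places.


Answer: Price = V(0,0) = 7.3688

Derivation:
dt = T/N = 0.027767; dx = sigma*sqrt(3*dt) = 0.080813
u = exp(dx) = 1.084168; d = 1/u = 0.922366
p_u = 0.161822, p_m = 0.666667, p_d = 0.171511
Discount per step: exp(-r*dt) = 0.999695
Stock lattice S(k, j) with j the centered position index:
  k=0: S(0,+0) = 100.6200
  k=1: S(1,-1) = 92.8085; S(1,+0) = 100.6200; S(1,+1) = 109.0890
  k=2: S(2,-2) = 85.6034; S(2,-1) = 92.8085; S(2,+0) = 100.6200; S(2,+1) = 109.0890; S(2,+2) = 118.2708
  k=3: S(3,-3) = 78.9577; S(3,-2) = 85.6034; S(3,-1) = 92.8085; S(3,+0) = 100.6200; S(3,+1) = 109.0890; S(3,+2) = 118.2708; S(3,+3) = 128.2254
Terminal payoffs V(N, j) = max(K - S_T, 0):
  V(3,-3) = 27.942287; V(3,-2) = 21.296574; V(3,-1) = 14.091505; V(3,+0) = 6.280000; V(3,+1) = 0.000000; V(3,+2) = 0.000000; V(3,+3) = 0.000000
Backward induction: V(k, j) = exp(-r*dt) * [p_u * V(k+1, j+1) + p_m * V(k+1, j) + p_d * V(k+1, j-1)]
  V(2,-2) = exp(-r*dt) * [p_u*14.091505 + p_m*21.296574 + p_d*27.942287] = 21.263955
  V(2,-1) = exp(-r*dt) * [p_u*6.280000 + p_m*14.091505 + p_d*21.296574] = 14.058888
  V(2,+0) = exp(-r*dt) * [p_u*0.000000 + p_m*6.280000 + p_d*14.091505] = 6.601503
  V(2,+1) = exp(-r*dt) * [p_u*0.000000 + p_m*0.000000 + p_d*6.280000] = 1.076762
  V(2,+2) = exp(-r*dt) * [p_u*0.000000 + p_m*0.000000 + p_d*0.000000] = 0.000000
  V(1,-1) = exp(-r*dt) * [p_u*6.601503 + p_m*14.058888 + p_d*21.263955] = 14.083567
  V(1,+0) = exp(-r*dt) * [p_u*1.076762 + p_m*6.601503 + p_d*14.058888] = 6.984370
  V(1,+1) = exp(-r*dt) * [p_u*0.000000 + p_m*1.076762 + p_d*6.601503] = 1.849509
  V(0,+0) = exp(-r*dt) * [p_u*1.849509 + p_m*6.984370 + p_d*14.083567] = 7.368778


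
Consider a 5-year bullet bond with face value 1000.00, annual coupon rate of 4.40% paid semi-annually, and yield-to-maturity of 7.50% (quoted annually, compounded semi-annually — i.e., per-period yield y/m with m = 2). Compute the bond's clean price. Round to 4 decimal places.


Coupon per period c = face * coupon_rate / m = 22.000000
Periods per year m = 2; per-period yield y/m = 0.037500
Number of cashflows N = 10
Cashflows (t years, CF_t, discount factor 1/(1+y/m)^(m*t), PV):
  t = 0.5000: CF_t = 22.000000, DF = 0.963855, PV = 21.204819
  t = 1.0000: CF_t = 22.000000, DF = 0.929017, PV = 20.438380
  t = 1.5000: CF_t = 22.000000, DF = 0.895438, PV = 19.699643
  t = 2.0000: CF_t = 22.000000, DF = 0.863073, PV = 18.987608
  t = 2.5000: CF_t = 22.000000, DF = 0.831878, PV = 18.301309
  t = 3.0000: CF_t = 22.000000, DF = 0.801810, PV = 17.639816
  t = 3.5000: CF_t = 22.000000, DF = 0.772829, PV = 17.002232
  t = 4.0000: CF_t = 22.000000, DF = 0.744895, PV = 16.387694
  t = 4.5000: CF_t = 22.000000, DF = 0.717971, PV = 15.795367
  t = 5.0000: CF_t = 1022.000000, DF = 0.692020, PV = 707.244929
Price P = sum_t PV_t = 872.701798

Answer: Price = 872.7018


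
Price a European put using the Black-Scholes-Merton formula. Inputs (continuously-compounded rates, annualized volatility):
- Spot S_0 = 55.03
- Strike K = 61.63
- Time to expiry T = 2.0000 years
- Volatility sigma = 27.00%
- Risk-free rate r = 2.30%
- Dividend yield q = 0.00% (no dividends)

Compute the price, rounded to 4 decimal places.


Answer: Price = 10.6684

Derivation:
d1 = (ln(S/K) + (r - q + 0.5*sigma^2) * T) / (sigma * sqrt(T)) = 0.01474377
d2 = d1 - sigma * sqrt(T) = -0.36709389
exp(-rT) = 0.95504196; exp(-qT) = 1.00000000
P = K * exp(-rT) * N(-d2) - S_0 * exp(-qT) * N(-d1)
N(-d1) = 0.49411830; N(-d2) = 0.64322551
P = 61.6300 * 0.95504196 * 0.64322551 - 55.0300 * 1.00000000 * 0.49411830 = 10.6684


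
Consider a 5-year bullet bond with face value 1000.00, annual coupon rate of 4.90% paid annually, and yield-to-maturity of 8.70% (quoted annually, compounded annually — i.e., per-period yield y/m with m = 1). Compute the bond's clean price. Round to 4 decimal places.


Coupon per period c = face * coupon_rate / m = 49.000000
Periods per year m = 1; per-period yield y/m = 0.087000
Number of cashflows N = 5
Cashflows (t years, CF_t, discount factor 1/(1+y/m)^(m*t), PV):
  t = 1.0000: CF_t = 49.000000, DF = 0.919963, PV = 45.078197
  t = 2.0000: CF_t = 49.000000, DF = 0.846332, PV = 41.470282
  t = 3.0000: CF_t = 49.000000, DF = 0.778595, PV = 38.151134
  t = 4.0000: CF_t = 49.000000, DF = 0.716278, PV = 35.097639
  t = 5.0000: CF_t = 1049.000000, DF = 0.658950, PV = 691.238259
Price P = sum_t PV_t = 851.035511

Answer: Price = 851.0355


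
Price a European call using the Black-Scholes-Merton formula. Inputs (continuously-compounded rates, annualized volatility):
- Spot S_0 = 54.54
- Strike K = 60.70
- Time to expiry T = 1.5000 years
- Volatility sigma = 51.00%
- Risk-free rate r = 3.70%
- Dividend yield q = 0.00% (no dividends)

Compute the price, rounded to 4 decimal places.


Answer: Price = 12.3300

Derivation:
d1 = (ln(S/K) + (r - q + 0.5*sigma^2) * T) / (sigma * sqrt(T)) = 0.22984488
d2 = d1 - sigma * sqrt(T) = -0.39477501
exp(-rT) = 0.94601202; exp(-qT) = 1.00000000
C = S_0 * exp(-qT) * N(d1) - K * exp(-rT) * N(d2)
N(d1) = 0.59089384; N(d2) = 0.34650447
C = 54.5400 * 1.00000000 * 0.59089384 - 60.7000 * 0.94601202 * 0.34650447 = 12.3300


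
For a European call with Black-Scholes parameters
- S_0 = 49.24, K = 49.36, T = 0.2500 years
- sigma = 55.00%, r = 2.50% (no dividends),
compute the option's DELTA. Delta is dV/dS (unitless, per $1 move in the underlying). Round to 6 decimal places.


d1 = 0.1513760790; d2 = -0.1236239210
phi(d1) = 0.3943975407; exp(-qT) = 1.0000000000; exp(-rT) = 0.9937694906
N(d1) = 0.5601604709
Delta = exp(-qT) * N(d1) = 1.0000000000 * 0.5601604709 = 0.560160

Answer: Delta = 0.560160


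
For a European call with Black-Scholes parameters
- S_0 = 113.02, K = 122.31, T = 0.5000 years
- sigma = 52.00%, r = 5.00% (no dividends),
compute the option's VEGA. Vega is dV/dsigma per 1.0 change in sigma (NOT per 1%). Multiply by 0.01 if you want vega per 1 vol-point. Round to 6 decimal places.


d1 = 0.0370034111; d2 = -0.3306921152
phi(d1) = 0.3986692475; exp(-qT) = 1.0000000000; exp(-rT) = 0.9753099120
Vega = S * exp(-qT) * phi(d1) * sqrt(T) = 113.0200 * 1.0000000000 * 0.3986692475 * 0.7071067812 = 31.860533

Answer: Vega = 31.860533


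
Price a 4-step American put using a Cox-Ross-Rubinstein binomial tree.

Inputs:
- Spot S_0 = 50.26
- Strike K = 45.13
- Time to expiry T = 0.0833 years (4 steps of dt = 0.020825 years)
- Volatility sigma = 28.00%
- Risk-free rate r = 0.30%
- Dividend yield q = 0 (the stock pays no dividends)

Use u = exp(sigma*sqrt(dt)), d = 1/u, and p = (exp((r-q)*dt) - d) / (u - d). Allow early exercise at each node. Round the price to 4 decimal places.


Answer: Price = V(0,0) = 0.1595

Derivation:
dt = T/N = 0.020825
u = exp(sigma*sqrt(dt)) = 1.041234; d = 1/u = 0.960399
p = (exp((r-q)*dt) - d) / (u - d) = 0.490673
Discount per step: exp(-r*dt) = 0.999938
Stock lattice S(k, i) with i counting down-moves:
  k=0: S(0,0) = 50.2600
  k=1: S(1,0) = 52.3324; S(1,1) = 48.2697
  k=2: S(2,0) = 54.4903; S(2,1) = 50.2600; S(2,2) = 46.3581
  k=3: S(3,0) = 56.7371; S(3,1) = 52.3324; S(3,2) = 48.2697; S(3,3) = 44.5223
  k=4: S(4,0) = 59.0766; S(4,1) = 54.4903; S(4,2) = 50.2600; S(4,3) = 46.3581; S(4,4) = 42.7592
Terminal payoffs V(N, i) = max(K - S_T, 0):
  V(4,0) = 0.000000; V(4,1) = 0.000000; V(4,2) = 0.000000; V(4,3) = 0.000000; V(4,4) = 2.370825
Backward induction: V(k, i) = exp(-r*dt) * [p * V(k+1, i) + (1-p) * V(k+1, i+1)]; then take max(V_cont, immediate exercise) for American.
  V(3,0) = exp(-r*dt) * [p*0.000000 + (1-p)*0.000000] = 0.000000; exercise = 0.000000; V(3,0) = max -> 0.000000
  V(3,1) = exp(-r*dt) * [p*0.000000 + (1-p)*0.000000] = 0.000000; exercise = 0.000000; V(3,1) = max -> 0.000000
  V(3,2) = exp(-r*dt) * [p*0.000000 + (1-p)*0.000000] = 0.000000; exercise = 0.000000; V(3,2) = max -> 0.000000
  V(3,3) = exp(-r*dt) * [p*0.000000 + (1-p)*2.370825] = 1.207451; exercise = 0.607698; V(3,3) = max -> 1.207451
  V(2,0) = exp(-r*dt) * [p*0.000000 + (1-p)*0.000000] = 0.000000; exercise = 0.000000; V(2,0) = max -> 0.000000
  V(2,1) = exp(-r*dt) * [p*0.000000 + (1-p)*0.000000] = 0.000000; exercise = 0.000000; V(2,1) = max -> 0.000000
  V(2,2) = exp(-r*dt) * [p*0.000000 + (1-p)*1.207451] = 0.614949; exercise = 0.000000; V(2,2) = max -> 0.614949
  V(1,0) = exp(-r*dt) * [p*0.000000 + (1-p)*0.000000] = 0.000000; exercise = 0.000000; V(1,0) = max -> 0.000000
  V(1,1) = exp(-r*dt) * [p*0.000000 + (1-p)*0.614949] = 0.313191; exercise = 0.000000; V(1,1) = max -> 0.313191
  V(0,0) = exp(-r*dt) * [p*0.000000 + (1-p)*0.313191] = 0.159507; exercise = 0.000000; V(0,0) = max -> 0.159507


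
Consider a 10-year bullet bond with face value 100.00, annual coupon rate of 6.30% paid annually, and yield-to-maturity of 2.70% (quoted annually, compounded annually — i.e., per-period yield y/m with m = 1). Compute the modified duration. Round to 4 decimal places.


Coupon per period c = face * coupon_rate / m = 6.300000
Periods per year m = 1; per-period yield y/m = 0.027000
Number of cashflows N = 10
Cashflows (t years, CF_t, discount factor 1/(1+y/m)^(m*t), PV):
  t = 1.0000: CF_t = 6.300000, DF = 0.973710, PV = 6.134372
  t = 2.0000: CF_t = 6.300000, DF = 0.948111, PV = 5.973098
  t = 3.0000: CF_t = 6.300000, DF = 0.923185, PV = 5.816065
  t = 4.0000: CF_t = 6.300000, DF = 0.898914, PV = 5.663159
  t = 5.0000: CF_t = 6.300000, DF = 0.875282, PV = 5.514274
  t = 6.0000: CF_t = 6.300000, DF = 0.852270, PV = 5.369303
  t = 7.0000: CF_t = 6.300000, DF = 0.829864, PV = 5.228143
  t = 8.0000: CF_t = 6.300000, DF = 0.808047, PV = 5.090694
  t = 9.0000: CF_t = 6.300000, DF = 0.786803, PV = 4.956859
  t = 10.0000: CF_t = 106.300000, DF = 0.766118, PV = 81.438324
Price P = sum_t PV_t = 131.184291
First compute Macaulay numerator sum_t t * PV_t:
  t * PV_t at t = 1.0000: 6.134372
  t * PV_t at t = 2.0000: 11.946197
  t * PV_t at t = 3.0000: 17.448194
  t * PV_t at t = 4.0000: 22.652637
  t * PV_t at t = 5.0000: 27.571369
  t * PV_t at t = 6.0000: 32.215816
  t * PV_t at t = 7.0000: 36.597000
  t * PV_t at t = 8.0000: 40.725553
  t * PV_t at t = 9.0000: 44.611730
  t * PV_t at t = 10.0000: 814.383242
Macaulay duration D = 1054.286110 / 131.184291 = 8.036680
Modified duration = D / (1 + y/m) = 8.036680 / (1 + 0.027000) = 7.825394

Answer: Modified duration = 7.8254


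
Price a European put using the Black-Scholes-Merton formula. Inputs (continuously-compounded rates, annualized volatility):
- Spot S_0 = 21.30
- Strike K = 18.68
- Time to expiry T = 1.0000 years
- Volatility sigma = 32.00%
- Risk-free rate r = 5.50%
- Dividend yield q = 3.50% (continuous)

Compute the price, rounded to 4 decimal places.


Answer: Price = 1.2512

Derivation:
d1 = (ln(S/K) + (r - q + 0.5*sigma^2) * T) / (sigma * sqrt(T)) = 0.63266762
d2 = d1 - sigma * sqrt(T) = 0.31266762
exp(-rT) = 0.94648515; exp(-qT) = 0.96560542
P = K * exp(-rT) * N(-d2) - S_0 * exp(-qT) * N(-d1)
N(-d1) = 0.26347536; N(-d2) = 0.37726660
P = 18.6800 * 0.94648515 * 0.37726660 - 21.3000 * 0.96560542 * 0.26347536 = 1.2512


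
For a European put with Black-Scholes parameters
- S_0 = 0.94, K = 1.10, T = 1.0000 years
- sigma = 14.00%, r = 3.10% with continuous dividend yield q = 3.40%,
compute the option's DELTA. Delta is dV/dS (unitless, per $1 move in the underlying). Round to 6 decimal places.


Answer: Delta = -0.829927

Derivation:
d1 = -1.0741827394; d2 = -1.2141827394
phi(d1) = 0.2240529632; exp(-qT) = 0.9665715046; exp(-rT) = 0.9694755731
N(-d1) = 0.8586296066
Delta = -exp(-qT) * N(-d1) = -0.9665715046 * 0.8586296066 = -0.829927


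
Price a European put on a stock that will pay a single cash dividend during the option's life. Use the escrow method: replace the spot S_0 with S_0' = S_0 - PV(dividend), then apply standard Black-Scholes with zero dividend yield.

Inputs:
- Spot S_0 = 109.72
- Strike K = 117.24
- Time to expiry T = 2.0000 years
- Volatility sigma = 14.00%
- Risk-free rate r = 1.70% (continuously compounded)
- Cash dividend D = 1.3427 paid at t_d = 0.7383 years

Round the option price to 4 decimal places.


PV(D) = D * exp(-r * t_d) = 1.3427 * 0.98752734 = 1.32595295
S_0' = S_0 - PV(D) = 109.7200 - 1.32595295 = 108.39404705
d1 = (ln(S_0'/K) + (r + sigma^2/2)*T) / (sigma*sqrt(T)) = -0.12551118
d2 = d1 - sigma*sqrt(T) = -0.32350107
exp(-rT) = 0.96657150
N(-d1) = 0.54994056; N(-d2) = 0.62684210
P = K * exp(-rT) * N(-d2) - S_0' * N(-d1) = 117.2400 * 0.96657150 * 0.62684210 - 108.39404705 * 0.54994056 = 11.4240

Answer: Price = 11.4240


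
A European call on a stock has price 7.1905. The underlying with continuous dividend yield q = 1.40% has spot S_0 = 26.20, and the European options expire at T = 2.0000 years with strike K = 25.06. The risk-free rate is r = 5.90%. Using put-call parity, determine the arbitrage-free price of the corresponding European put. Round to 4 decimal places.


Answer: Put price = 3.9846

Derivation:
Put-call parity: C - P = S_0 * exp(-qT) - K * exp(-rT).
S_0 * exp(-qT) = 26.2000 * 0.97238837 = 25.47657521
K * exp(-rT) = 25.0600 * 0.88869605 = 22.27072308
P = C - S*exp(-qT) + K*exp(-rT)
P = 7.1905 - 25.47657521 + 22.27072308 = 3.9846


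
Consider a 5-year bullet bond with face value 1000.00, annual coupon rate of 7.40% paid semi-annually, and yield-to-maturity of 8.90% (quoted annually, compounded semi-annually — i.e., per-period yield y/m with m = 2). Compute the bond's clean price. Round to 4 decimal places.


Answer: Price = 940.5084

Derivation:
Coupon per period c = face * coupon_rate / m = 37.000000
Periods per year m = 2; per-period yield y/m = 0.044500
Number of cashflows N = 10
Cashflows (t years, CF_t, discount factor 1/(1+y/m)^(m*t), PV):
  t = 0.5000: CF_t = 37.000000, DF = 0.957396, PV = 35.423648
  t = 1.0000: CF_t = 37.000000, DF = 0.916607, PV = 33.914454
  t = 1.5000: CF_t = 37.000000, DF = 0.877556, PV = 32.469559
  t = 2.0000: CF_t = 37.000000, DF = 0.840168, PV = 31.086222
  t = 2.5000: CF_t = 37.000000, DF = 0.804374, PV = 29.761821
  t = 3.0000: CF_t = 37.000000, DF = 0.770104, PV = 28.493845
  t = 3.5000: CF_t = 37.000000, DF = 0.737294, PV = 27.279890
  t = 4.0000: CF_t = 37.000000, DF = 0.705883, PV = 26.117654
  t = 4.5000: CF_t = 37.000000, DF = 0.675809, PV = 25.004935
  t = 5.0000: CF_t = 1037.000000, DF = 0.647017, PV = 670.956421
Price P = sum_t PV_t = 940.508449


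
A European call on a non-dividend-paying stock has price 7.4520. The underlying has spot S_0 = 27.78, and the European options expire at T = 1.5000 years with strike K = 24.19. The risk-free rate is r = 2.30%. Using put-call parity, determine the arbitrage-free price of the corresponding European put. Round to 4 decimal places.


Answer: Put price = 3.0417

Derivation:
Put-call parity: C - P = S_0 * exp(-qT) - K * exp(-rT).
S_0 * exp(-qT) = 27.7800 * 1.00000000 = 27.78000000
K * exp(-rT) = 24.1900 * 0.96608834 = 23.36967694
P = C - S*exp(-qT) + K*exp(-rT)
P = 7.4520 - 27.78000000 + 23.36967694 = 3.0417


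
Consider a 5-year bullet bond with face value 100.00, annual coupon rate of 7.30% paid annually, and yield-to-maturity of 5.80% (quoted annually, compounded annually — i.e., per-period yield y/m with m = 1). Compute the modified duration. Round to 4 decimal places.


Coupon per period c = face * coupon_rate / m = 7.300000
Periods per year m = 1; per-period yield y/m = 0.058000
Number of cashflows N = 5
Cashflows (t years, CF_t, discount factor 1/(1+y/m)^(m*t), PV):
  t = 1.0000: CF_t = 7.300000, DF = 0.945180, PV = 6.899811
  t = 2.0000: CF_t = 7.300000, DF = 0.893364, PV = 6.521560
  t = 3.0000: CF_t = 7.300000, DF = 0.844390, PV = 6.164046
  t = 4.0000: CF_t = 7.300000, DF = 0.798100, PV = 5.826130
  t = 5.0000: CF_t = 107.300000, DF = 0.754348, PV = 80.941525
Price P = sum_t PV_t = 106.353073
First compute Macaulay numerator sum_t t * PV_t:
  t * PV_t at t = 1.0000: 6.899811
  t * PV_t at t = 2.0000: 13.043121
  t * PV_t at t = 3.0000: 18.492137
  t * PV_t at t = 4.0000: 23.304521
  t * PV_t at t = 5.0000: 404.707626
Macaulay duration D = 466.447216 / 106.353073 = 4.385837
Modified duration = D / (1 + y/m) = 4.385837 / (1 + 0.058000) = 4.145403

Answer: Modified duration = 4.1454


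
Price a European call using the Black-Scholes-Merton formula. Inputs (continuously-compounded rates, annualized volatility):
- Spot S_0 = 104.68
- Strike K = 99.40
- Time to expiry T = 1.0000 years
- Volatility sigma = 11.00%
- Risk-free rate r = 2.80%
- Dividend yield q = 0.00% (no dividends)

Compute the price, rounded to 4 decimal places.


d1 = (ln(S/K) + (r - q + 0.5*sigma^2) * T) / (sigma * sqrt(T)) = 0.78005422
d2 = d1 - sigma * sqrt(T) = 0.67005422
exp(-rT) = 0.97238837; exp(-qT) = 1.00000000
C = S_0 * exp(-qT) * N(d1) - K * exp(-rT) * N(d2)
N(d1) = 0.78232052; N(d2) = 0.74858839
C = 104.6800 * 1.00000000 * 0.78232052 - 99.4000 * 0.97238837 * 0.74858839 = 9.5382

Answer: Price = 9.5382


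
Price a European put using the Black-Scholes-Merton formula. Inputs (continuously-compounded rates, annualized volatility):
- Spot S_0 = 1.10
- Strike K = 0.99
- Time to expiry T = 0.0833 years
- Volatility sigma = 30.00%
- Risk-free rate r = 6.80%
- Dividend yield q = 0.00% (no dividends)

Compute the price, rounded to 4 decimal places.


Answer: Price = 0.0043

Derivation:
d1 = (ln(S/K) + (r - q + 0.5*sigma^2) * T) / (sigma * sqrt(T)) = 1.32555439
d2 = d1 - sigma * sqrt(T) = 1.23896917
exp(-rT) = 0.99435161; exp(-qT) = 1.00000000
P = K * exp(-rT) * N(-d2) - S_0 * exp(-qT) * N(-d1)
N(-d1) = 0.09249367; N(-d2) = 0.10767846
P = 0.9900 * 0.99435161 * 0.10767846 - 1.1000 * 1.00000000 * 0.09249367 = 0.0043


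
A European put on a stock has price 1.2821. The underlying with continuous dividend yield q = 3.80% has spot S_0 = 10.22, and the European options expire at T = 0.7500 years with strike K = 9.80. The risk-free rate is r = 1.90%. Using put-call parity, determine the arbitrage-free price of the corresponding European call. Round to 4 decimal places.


Put-call parity: C - P = S_0 * exp(-qT) - K * exp(-rT).
S_0 * exp(-qT) = 10.2200 * 0.97190229 = 9.93284145
K * exp(-rT) = 9.8000 * 0.98585105 = 9.66134030
C = P + S*exp(-qT) - K*exp(-rT)
C = 1.2821 + 9.93284145 - 9.66134030 = 1.5536

Answer: Call price = 1.5536


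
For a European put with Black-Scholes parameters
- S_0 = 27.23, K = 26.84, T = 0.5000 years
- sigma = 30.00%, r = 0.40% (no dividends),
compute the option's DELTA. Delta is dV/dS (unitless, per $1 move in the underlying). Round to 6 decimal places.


d1 = 0.1834988982; d2 = -0.0286331361
phi(d1) = 0.3922819427; exp(-qT) = 1.0000000000; exp(-rT) = 0.9980019987
N(-d1) = 0.4272032916
Delta = -exp(-qT) * N(-d1) = -1.0000000000 * 0.4272032916 = -0.427203

Answer: Delta = -0.427203


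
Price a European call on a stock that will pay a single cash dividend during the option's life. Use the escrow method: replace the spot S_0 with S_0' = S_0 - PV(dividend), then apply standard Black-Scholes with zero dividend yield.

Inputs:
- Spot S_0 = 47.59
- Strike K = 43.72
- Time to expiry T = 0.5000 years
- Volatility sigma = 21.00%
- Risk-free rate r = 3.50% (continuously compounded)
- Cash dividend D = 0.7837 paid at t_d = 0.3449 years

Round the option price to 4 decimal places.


Answer: Price = 5.0154

Derivation:
PV(D) = D * exp(-r * t_d) = 0.7837 * 0.98800107 = 0.77429644
S_0' = S_0 - PV(D) = 47.5900 - 0.77429644 = 46.81570356
d1 = (ln(S_0'/K) + (r + sigma^2/2)*T) / (sigma*sqrt(T)) = 0.65281465
d2 = d1 - sigma*sqrt(T) = 0.50432222
exp(-rT) = 0.98265224
N(d1) = 0.74306211; N(d2) = 0.69298252
C = S_0' * N(d1) - K * exp(-rT) * N(d2) = 46.81570356 * 0.74306211 - 43.7200 * 0.98265224 * 0.69298252 = 5.0154


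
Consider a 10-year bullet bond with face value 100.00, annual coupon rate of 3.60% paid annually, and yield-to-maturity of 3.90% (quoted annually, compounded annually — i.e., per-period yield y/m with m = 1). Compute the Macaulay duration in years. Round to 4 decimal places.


Coupon per period c = face * coupon_rate / m = 3.600000
Periods per year m = 1; per-period yield y/m = 0.039000
Number of cashflows N = 10
Cashflows (t years, CF_t, discount factor 1/(1+y/m)^(m*t), PV):
  t = 1.0000: CF_t = 3.600000, DF = 0.962464, PV = 3.464870
  t = 2.0000: CF_t = 3.600000, DF = 0.926337, PV = 3.334812
  t = 3.0000: CF_t = 3.600000, DF = 0.891566, PV = 3.209637
  t = 4.0000: CF_t = 3.600000, DF = 0.858100, PV = 3.089159
  t = 5.0000: CF_t = 3.600000, DF = 0.825890, PV = 2.973204
  t = 6.0000: CF_t = 3.600000, DF = 0.794889, PV = 2.861602
  t = 7.0000: CF_t = 3.600000, DF = 0.765052, PV = 2.754189
  t = 8.0000: CF_t = 3.600000, DF = 0.736335, PV = 2.650807
  t = 9.0000: CF_t = 3.600000, DF = 0.708696, PV = 2.551306
  t = 10.0000: CF_t = 103.600000, DF = 0.682094, PV = 70.664986
Price P = sum_t PV_t = 97.554573
Macaulay numerator sum_t t * PV_t:
  t * PV_t at t = 1.0000: 3.464870
  t * PV_t at t = 2.0000: 6.669625
  t * PV_t at t = 3.0000: 9.628910
  t * PV_t at t = 4.0000: 12.356637
  t * PV_t at t = 5.0000: 14.866022
  t * PV_t at t = 6.0000: 17.169611
  t * PV_t at t = 7.0000: 19.279320
  t * PV_t at t = 8.0000: 21.206457
  t * PV_t at t = 9.0000: 22.961755
  t * PV_t at t = 10.0000: 706.649864
Macaulay duration D = (sum_t t * PV_t) / P = 834.253071 / 97.554573 = 8.551655

Answer: Macaulay duration = 8.5517 years


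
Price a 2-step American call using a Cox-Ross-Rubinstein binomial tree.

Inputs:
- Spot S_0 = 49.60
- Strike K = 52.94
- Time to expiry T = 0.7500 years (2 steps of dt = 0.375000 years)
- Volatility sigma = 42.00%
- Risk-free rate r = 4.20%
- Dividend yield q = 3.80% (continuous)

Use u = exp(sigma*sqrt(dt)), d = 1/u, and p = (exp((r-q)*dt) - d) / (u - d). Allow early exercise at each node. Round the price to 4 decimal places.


Answer: Price = V(0,0) = 5.6049

Derivation:
dt = T/N = 0.375000
u = exp(sigma*sqrt(dt)) = 1.293299; d = 1/u = 0.773216
p = (exp((r-q)*dt) - d) / (u - d) = 0.438939
Discount per step: exp(-r*dt) = 0.984373
Stock lattice S(k, i) with i counting down-moves:
  k=0: S(0,0) = 49.6000
  k=1: S(1,0) = 64.1476; S(1,1) = 38.3515
  k=2: S(2,0) = 82.9621; S(2,1) = 49.6000; S(2,2) = 29.6540
Terminal payoffs V(N, i) = max(S_T - K, 0):
  V(2,0) = 30.022084; V(2,1) = 0.000000; V(2,2) = 0.000000
Backward induction: V(k, i) = exp(-r*dt) * [p * V(k+1, i) + (1-p) * V(k+1, i+1)]; then take max(V_cont, immediate exercise) for American.
  V(1,0) = exp(-r*dt) * [p*30.022084 + (1-p)*0.000000] = 12.971948; exercise = 11.207637; V(1,0) = max -> 12.971948
  V(1,1) = exp(-r*dt) * [p*0.000000 + (1-p)*0.000000] = 0.000000; exercise = 0.000000; V(1,1) = max -> 0.000000
  V(0,0) = exp(-r*dt) * [p*12.971948 + (1-p)*0.000000] = 5.604922; exercise = 0.000000; V(0,0) = max -> 5.604922


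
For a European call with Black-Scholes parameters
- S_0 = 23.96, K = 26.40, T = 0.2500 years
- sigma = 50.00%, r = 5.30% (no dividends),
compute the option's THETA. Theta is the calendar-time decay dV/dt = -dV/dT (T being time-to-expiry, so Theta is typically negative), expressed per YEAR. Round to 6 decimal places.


Answer: Theta = -5.120885

Derivation:
d1 = -0.2099129476; d2 = -0.4599129476
phi(d1) = 0.3902490102; exp(-qT) = 1.0000000000; exp(-rT) = 0.9868373948
Theta = -S*exp(-qT)*phi(d1)*sigma/(2*sqrt(T)) - r*K*exp(-rT)*N(d2) + q*S*exp(-qT)*N(d1)
N(d1) = 0.4168678083; N(d2) = 0.3227893531; sqrt(T) = 0.5000000000
Term 1 = -23.9600 * 1.0000000000 * 0.3902490102 * 0.5000 / (2 * 0.5000000000) = -4.6751831422
Term 2 = -0.0530 * 26.4000 * 0.9868373948 * 0.3227893531 = -0.4457020135
Term 3 = 0 (no dividend yield, q = 0)
Theta = -4.6751831422 + (-0.4457020135) + (0.0000000000) = -5.120885


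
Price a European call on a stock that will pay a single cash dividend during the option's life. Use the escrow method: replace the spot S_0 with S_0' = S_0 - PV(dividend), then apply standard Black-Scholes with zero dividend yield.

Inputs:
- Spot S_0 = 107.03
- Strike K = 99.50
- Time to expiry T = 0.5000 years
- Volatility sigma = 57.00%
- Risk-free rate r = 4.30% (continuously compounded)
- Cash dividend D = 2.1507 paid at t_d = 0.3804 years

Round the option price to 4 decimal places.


PV(D) = D * exp(-r * t_d) = 2.1507 * 0.98377585 = 2.11580673
S_0' = S_0 - PV(D) = 107.0300 - 2.11580673 = 104.91419327
d1 = (ln(S_0'/K) + (r + sigma^2/2)*T) / (sigma*sqrt(T)) = 0.38632882
d2 = d1 - sigma*sqrt(T) = -0.01672205
exp(-rT) = 0.97872948
N(d1) = 0.65037342; N(d2) = 0.49332918
C = S_0' * N(d1) - K * exp(-rT) * N(d2) = 104.91419327 * 0.65037342 - 99.5000 * 0.97872948 * 0.49332918 = 20.1912

Answer: Price = 20.1912


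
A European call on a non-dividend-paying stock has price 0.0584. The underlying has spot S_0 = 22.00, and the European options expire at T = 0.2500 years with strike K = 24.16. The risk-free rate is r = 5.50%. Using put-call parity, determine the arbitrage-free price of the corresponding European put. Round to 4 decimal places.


Answer: Put price = 1.8885

Derivation:
Put-call parity: C - P = S_0 * exp(-qT) - K * exp(-rT).
S_0 * exp(-qT) = 22.0000 * 1.00000000 = 22.00000000
K * exp(-rT) = 24.1600 * 0.98634410 = 23.83007344
P = C - S*exp(-qT) + K*exp(-rT)
P = 0.0584 - 22.00000000 + 23.83007344 = 1.8885


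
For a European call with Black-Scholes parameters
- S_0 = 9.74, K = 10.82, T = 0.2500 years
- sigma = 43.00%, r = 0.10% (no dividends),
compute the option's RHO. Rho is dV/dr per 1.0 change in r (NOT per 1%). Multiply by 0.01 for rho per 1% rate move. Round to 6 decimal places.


Answer: Rho = 0.745792

Derivation:
d1 = -0.3804309570; d2 = -0.5954309570
phi(d1) = 0.3710930684; exp(-qT) = 1.0000000000; exp(-rT) = 0.9997500312
N(d2) = 0.2757777188
Rho = K*T*exp(-rT)*N(d2) = 10.8200 * 0.2500 * 0.9997500312 * 0.2757777188 = 0.745792


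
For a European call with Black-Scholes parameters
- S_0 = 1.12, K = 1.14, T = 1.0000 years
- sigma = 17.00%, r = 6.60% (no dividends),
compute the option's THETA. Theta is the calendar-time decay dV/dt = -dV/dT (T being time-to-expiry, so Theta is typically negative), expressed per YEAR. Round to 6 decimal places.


d1 = 0.3691201347; d2 = 0.1991201347
phi(d1) = 0.3726694780; exp(-qT) = 1.0000000000; exp(-rT) = 0.9361308643
Theta = -S*exp(-qT)*phi(d1)*sigma/(2*sqrt(T)) - r*K*exp(-rT)*N(d2) + q*S*exp(-qT)*N(d1)
N(d1) = 0.6439809091; N(d2) = 0.5789156143; sqrt(T) = 1.0000000000
Term 1 = -1.1200 * 1.0000000000 * 0.3726694780 * 0.1700 / (2 * 1.0000000000) = -0.0354781343
Term 2 = -0.0660 * 1.1400 * 0.9361308643 * 0.5789156143 = -0.0407756239
Term 3 = 0 (no dividend yield, q = 0)
Theta = -0.0354781343 + (-0.0407756239) + (0.0000000000) = -0.076254

Answer: Theta = -0.076254


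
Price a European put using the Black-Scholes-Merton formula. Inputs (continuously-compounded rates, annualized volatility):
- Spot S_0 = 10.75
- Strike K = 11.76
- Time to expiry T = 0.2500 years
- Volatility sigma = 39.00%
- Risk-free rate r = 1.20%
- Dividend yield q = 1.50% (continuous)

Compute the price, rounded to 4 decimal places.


Answer: Price = 1.4707

Derivation:
d1 = (ln(S/K) + (r - q + 0.5*sigma^2) * T) / (sigma * sqrt(T)) = -0.36684968
d2 = d1 - sigma * sqrt(T) = -0.56184968
exp(-rT) = 0.99700450; exp(-qT) = 0.99625702
P = K * exp(-rT) * N(-d2) - S_0 * exp(-qT) * N(-d1)
N(-d1) = 0.64313443; N(-d2) = 0.71289078
P = 11.7600 * 0.99700450 * 0.71289078 - 10.7500 * 0.99625702 * 0.64313443 = 1.4707


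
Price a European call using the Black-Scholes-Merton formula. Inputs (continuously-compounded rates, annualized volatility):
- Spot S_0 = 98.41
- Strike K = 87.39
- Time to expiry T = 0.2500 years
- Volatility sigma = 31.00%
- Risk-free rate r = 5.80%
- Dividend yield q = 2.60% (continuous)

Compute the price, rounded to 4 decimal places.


d1 = (ln(S/K) + (r - q + 0.5*sigma^2) * T) / (sigma * sqrt(T)) = 0.89531655
d2 = d1 - sigma * sqrt(T) = 0.74031655
exp(-rT) = 0.98560462; exp(-qT) = 0.99352108
C = S_0 * exp(-qT) * N(d1) - K * exp(-rT) * N(d2)
N(d1) = 0.81469105; N(d2) = 0.77044603
C = 98.4100 * 0.99352108 * 0.81469105 - 87.3900 * 0.98560462 * 0.77044603 = 13.2943

Answer: Price = 13.2943


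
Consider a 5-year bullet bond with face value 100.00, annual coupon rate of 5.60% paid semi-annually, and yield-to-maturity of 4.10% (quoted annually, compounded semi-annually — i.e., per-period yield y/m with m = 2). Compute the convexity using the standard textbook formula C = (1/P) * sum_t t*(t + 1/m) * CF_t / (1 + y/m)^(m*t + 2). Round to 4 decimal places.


Answer: Convexity = 22.5693

Derivation:
Coupon per period c = face * coupon_rate / m = 2.800000
Periods per year m = 2; per-period yield y/m = 0.020500
Number of cashflows N = 10
Cashflows (t years, CF_t, discount factor 1/(1+y/m)^(m*t), PV):
  t = 0.5000: CF_t = 2.800000, DF = 0.979912, PV = 2.743753
  t = 1.0000: CF_t = 2.800000, DF = 0.960227, PV = 2.688636
  t = 1.5000: CF_t = 2.800000, DF = 0.940938, PV = 2.634626
  t = 2.0000: CF_t = 2.800000, DF = 0.922036, PV = 2.581701
  t = 2.5000: CF_t = 2.800000, DF = 0.903514, PV = 2.529840
  t = 3.0000: CF_t = 2.800000, DF = 0.885364, PV = 2.479020
  t = 3.5000: CF_t = 2.800000, DF = 0.867579, PV = 2.429221
  t = 4.0000: CF_t = 2.800000, DF = 0.850151, PV = 2.380422
  t = 4.5000: CF_t = 2.800000, DF = 0.833073, PV = 2.332604
  t = 5.0000: CF_t = 102.800000, DF = 0.816338, PV = 83.919526
Price P = sum_t PV_t = 106.719349
Convexity numerator sum_t t*(t + 1/m) * CF_t / (1+y/m)^(m*t + 2):
  t = 0.5000: term = 1.317313
  t = 1.0000: term = 3.872552
  t = 1.5000: term = 7.589519
  t = 2.0000: term = 12.395098
  t = 2.5000: term = 18.219155
  t = 3.0000: term = 24.994431
  t = 3.5000: term = 32.656451
  t = 4.0000: term = 41.143425
  t = 4.5000: term = 50.396160
  t = 5.0000: term = 2215.999713
Convexity = (1/P) * sum = 2408.583819 / 106.719349 = 22.569326
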